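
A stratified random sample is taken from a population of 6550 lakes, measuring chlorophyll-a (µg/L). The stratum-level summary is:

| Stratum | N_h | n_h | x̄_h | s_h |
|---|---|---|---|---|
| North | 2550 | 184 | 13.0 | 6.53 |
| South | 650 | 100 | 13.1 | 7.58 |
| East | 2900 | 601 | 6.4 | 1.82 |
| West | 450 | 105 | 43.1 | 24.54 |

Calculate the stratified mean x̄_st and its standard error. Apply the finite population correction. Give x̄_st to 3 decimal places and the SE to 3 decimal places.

x̄_st ≈ 12.156, SE ≈ 0.243

x̄_st = Σ W_h x̄_h = (2550·13.0 + 650·13.1 + 2900·6.4 + 450·43.1)/6550 = 12.15573
V̂(x̄_st) = Σ W_h² (1 − n_h/N_h) s_h²/n_h, with W_h = N_h/N and N = 6550:
  stratum North: (2550/6550)²·(1 − 184/2550)·6.53²/184 = 0.0325897
  stratum South: (650/6550)²·(1 − 100/650)·7.58²/100 = 0.00478775
  stratum East: (2900/6550)²·(1 − 601/2900)·1.82²/601 = 0.000856491
  stratum West: (450/6550)²·(1 − 105/450)·24.54²/105 = 0.0207543
V̂(x̄_st) = 0.0589883
SE(x̄_st) = √0.0589883 = 0.242875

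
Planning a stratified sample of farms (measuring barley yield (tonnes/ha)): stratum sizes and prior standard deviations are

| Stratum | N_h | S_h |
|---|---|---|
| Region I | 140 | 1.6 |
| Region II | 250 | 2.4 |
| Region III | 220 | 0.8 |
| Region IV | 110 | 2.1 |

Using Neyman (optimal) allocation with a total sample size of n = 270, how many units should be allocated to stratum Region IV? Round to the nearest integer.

Neyman allocation: n_h = n · N_h S_h / Σ N_i S_i, with n = 270.
  stratum Region I: N_h·S_h = 140·1.6 = 224.00
  stratum Region II: N_h·S_h = 250·2.4 = 600.00
  stratum Region III: N_h·S_h = 220·0.8 = 176.00
  stratum Region IV: N_h·S_h = 110·2.1 = 231.00
Σ N_h S_h = 1231.00
n for stratum Region IV = 270·231.00/1231.00 = 50.666 → 51

51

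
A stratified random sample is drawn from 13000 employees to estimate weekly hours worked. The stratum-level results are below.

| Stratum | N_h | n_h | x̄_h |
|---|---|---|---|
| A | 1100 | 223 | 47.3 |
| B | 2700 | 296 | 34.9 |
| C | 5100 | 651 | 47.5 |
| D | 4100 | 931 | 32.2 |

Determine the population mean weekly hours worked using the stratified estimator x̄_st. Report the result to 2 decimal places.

x̄_st ≈ 40.04

N = Σ N_h = 13000. Stratum weights W_h = N_h/N.
x̄_st = (1100·47.3 + 2700·34.9 + 5100·47.5 + 4100·32.2) / 13000 = 40.0408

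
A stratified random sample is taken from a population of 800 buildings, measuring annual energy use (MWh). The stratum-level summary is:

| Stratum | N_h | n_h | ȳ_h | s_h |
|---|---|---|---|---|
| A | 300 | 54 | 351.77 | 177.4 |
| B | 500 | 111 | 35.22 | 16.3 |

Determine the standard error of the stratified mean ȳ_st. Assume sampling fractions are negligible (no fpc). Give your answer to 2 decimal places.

V̂(ȳ_st) = Σ W_h² s_h²/n_h, with W_h = N_h/N and N = 800:
  stratum A: (300/800)²·177.4²/54 = 81.9551
  stratum B: (500/800)²·16.3²/111 = 0.935001
V̂(ȳ_st) = 82.8901
SE(ȳ_st) = √82.8901 = 9.1044

SE(ȳ_st) ≈ 9.10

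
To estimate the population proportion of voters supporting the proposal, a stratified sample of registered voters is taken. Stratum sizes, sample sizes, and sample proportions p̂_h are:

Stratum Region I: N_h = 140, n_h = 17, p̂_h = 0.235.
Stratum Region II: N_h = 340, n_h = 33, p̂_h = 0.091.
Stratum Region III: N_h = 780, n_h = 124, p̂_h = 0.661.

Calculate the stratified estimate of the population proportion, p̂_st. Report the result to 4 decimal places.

N = 1260; stratum weights W_h = N_h/N.
p̂_st = Σ W_h p̂_h = (140·0.235 + 340·0.091 + 780·0.661)/1260 = 0.45986

p̂_st ≈ 0.4599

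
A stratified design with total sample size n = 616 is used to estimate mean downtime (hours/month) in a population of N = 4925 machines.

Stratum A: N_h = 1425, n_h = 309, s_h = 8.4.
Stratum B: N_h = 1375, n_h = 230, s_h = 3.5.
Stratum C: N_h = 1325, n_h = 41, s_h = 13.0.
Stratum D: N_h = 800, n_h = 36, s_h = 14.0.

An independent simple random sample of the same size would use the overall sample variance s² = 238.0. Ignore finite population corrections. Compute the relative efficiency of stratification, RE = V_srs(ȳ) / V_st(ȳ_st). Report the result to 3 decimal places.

RE ≈ 0.830

V̂(ȳ_st) = Σ W_h² s_h²/n_h, with W_h = N_h/N and N = 4925:
  stratum A: (1425/4925)²·8.4²/309 = 0.0191169
  stratum B: (1375/4925)²·3.5²/230 = 0.00415146
  stratum C: (1325/4925)²·13.0²/41 = 0.298347
  stratum D: (800/4925)²·14.0²/36 = 0.143655
V_st = 0.465271
V_srs = s²/n = 238.0/616 = 0.386364
Relative efficiency = V_srs / V_st = 0.386364/0.465271 = 0.8304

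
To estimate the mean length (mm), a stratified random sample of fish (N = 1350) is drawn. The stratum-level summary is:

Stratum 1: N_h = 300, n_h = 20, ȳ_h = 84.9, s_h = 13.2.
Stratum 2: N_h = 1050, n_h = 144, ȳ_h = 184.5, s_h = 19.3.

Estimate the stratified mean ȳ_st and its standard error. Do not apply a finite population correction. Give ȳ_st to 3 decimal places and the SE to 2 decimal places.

ȳ_st = Σ W_h ȳ_h = (300·84.9 + 1050·184.5)/1350 = 162.36667
V̂(ȳ_st) = Σ W_h² s_h²/n_h, with W_h = N_h/N and N = 1350:
  stratum 1: (300/1350)²·13.2²/20 = 0.430222
  stratum 2: (1050/1350)²·19.3²/144 = 1.56482
V̂(ȳ_st) = 1.99504
SE(ȳ_st) = √1.99504 = 1.41246

ȳ_st ≈ 162.367, SE ≈ 1.41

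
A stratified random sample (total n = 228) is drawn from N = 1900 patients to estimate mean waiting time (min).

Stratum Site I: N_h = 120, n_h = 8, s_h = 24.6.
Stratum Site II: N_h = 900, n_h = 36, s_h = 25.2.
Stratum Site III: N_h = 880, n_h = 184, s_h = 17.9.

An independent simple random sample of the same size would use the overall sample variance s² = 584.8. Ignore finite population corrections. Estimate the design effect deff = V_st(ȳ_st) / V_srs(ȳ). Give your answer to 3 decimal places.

V̂(ȳ_st) = Σ W_h² s_h²/n_h, with W_h = N_h/N and N = 1900:
  stratum Site I: (120/1900)²·24.6²/8 = 0.301742
  stratum Site II: (900/1900)²·25.2²/36 = 3.95801
  stratum Site III: (880/1900)²·17.9²/184 = 0.373548
V_st = 4.6333
V_srs = s²/n = 584.8/228 = 2.56491
deff = V_st / V_srs = 4.6333/2.56491 = 1.8064

deff ≈ 1.806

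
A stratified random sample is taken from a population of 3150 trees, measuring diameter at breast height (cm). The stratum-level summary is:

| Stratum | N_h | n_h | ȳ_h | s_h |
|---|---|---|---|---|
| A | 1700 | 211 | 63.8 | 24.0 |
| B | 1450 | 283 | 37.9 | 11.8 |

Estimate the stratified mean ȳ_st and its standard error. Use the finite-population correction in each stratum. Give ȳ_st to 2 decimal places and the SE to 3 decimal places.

ȳ_st = Σ W_h ȳ_h = (1700·63.8 + 1450·37.9)/3150 = 51.87778
V̂(ȳ_st) = Σ W_h² (1 − n_h/N_h) s_h²/n_h, with W_h = N_h/N and N = 3150:
  stratum A: (1700/3150)²·(1 − 211/1700)·24.0²/211 = 0.696406
  stratum B: (1450/3150)²·(1 − 283/1450)·11.8²/283 = 0.0839064
V̂(ȳ_st) = 0.780313
SE(ȳ_st) = √0.780313 = 0.883353

ȳ_st ≈ 51.88, SE ≈ 0.883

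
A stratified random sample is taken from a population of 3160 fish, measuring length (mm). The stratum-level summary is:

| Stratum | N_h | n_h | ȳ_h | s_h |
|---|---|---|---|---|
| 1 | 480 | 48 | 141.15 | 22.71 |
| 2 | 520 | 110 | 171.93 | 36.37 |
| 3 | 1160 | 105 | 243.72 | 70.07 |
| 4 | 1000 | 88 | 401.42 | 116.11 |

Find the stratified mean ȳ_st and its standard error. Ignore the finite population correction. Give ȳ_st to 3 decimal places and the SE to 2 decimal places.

ȳ_st = Σ W_h ȳ_h = (480·141.15 + 520·171.93 + 1160·243.72 + 1000·401.42)/3160 = 266.23127
V̂(ȳ_st) = Σ W_h² s_h²/n_h, with W_h = N_h/N and N = 3160:
  stratum 1: (480/3160)²·22.71²/48 = 0.247914
  stratum 2: (520/3160)²·36.37²/110 = 0.325632
  stratum 3: (1160/3160)²·70.07²/105 = 6.30111
  stratum 4: (1000/3160)²·116.11²/88 = 15.342
V̂(ȳ_st) = 22.2167
SE(ȳ_st) = √22.2167 = 4.71346

ȳ_st ≈ 266.231, SE ≈ 4.71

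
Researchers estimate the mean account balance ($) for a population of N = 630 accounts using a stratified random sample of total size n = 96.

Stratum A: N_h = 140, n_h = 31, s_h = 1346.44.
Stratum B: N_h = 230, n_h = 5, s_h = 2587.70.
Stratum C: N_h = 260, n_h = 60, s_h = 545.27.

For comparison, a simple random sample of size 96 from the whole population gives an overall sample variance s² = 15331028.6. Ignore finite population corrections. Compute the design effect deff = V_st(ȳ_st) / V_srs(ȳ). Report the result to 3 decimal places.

V̂(ȳ_st) = Σ W_h² s_h²/n_h, with W_h = N_h/N and N = 630:
  stratum A: (140/630)²·1346.44²/31 = 2887.93
  stratum B: (230/630)²·2587.70²/5 = 178498
  stratum C: (260/630)²·545.27²/60 = 843.99
V_st = 182230
V_srs = s²/n = 15331028.6/96 = 159698
deff = V_st / V_srs = 182230/159698 = 1.1411

deff ≈ 1.141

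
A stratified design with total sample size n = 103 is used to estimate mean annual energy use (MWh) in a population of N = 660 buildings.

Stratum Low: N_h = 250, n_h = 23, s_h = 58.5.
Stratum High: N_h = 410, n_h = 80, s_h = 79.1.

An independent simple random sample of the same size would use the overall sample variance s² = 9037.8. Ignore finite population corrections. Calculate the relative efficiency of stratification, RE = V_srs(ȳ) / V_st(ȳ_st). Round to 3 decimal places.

V̂(ȳ_st) = Σ W_h² s_h²/n_h, with W_h = N_h/N and N = 660:
  stratum Low: (250/660)²·58.5²/23 = 21.3489
  stratum High: (410/660)²·79.1²/80 = 30.1816
V_st = 51.5306
V_srs = s²/n = 9037.8/103 = 87.7456
Relative efficiency = V_srs / V_st = 87.7456/51.5306 = 1.7028

RE ≈ 1.703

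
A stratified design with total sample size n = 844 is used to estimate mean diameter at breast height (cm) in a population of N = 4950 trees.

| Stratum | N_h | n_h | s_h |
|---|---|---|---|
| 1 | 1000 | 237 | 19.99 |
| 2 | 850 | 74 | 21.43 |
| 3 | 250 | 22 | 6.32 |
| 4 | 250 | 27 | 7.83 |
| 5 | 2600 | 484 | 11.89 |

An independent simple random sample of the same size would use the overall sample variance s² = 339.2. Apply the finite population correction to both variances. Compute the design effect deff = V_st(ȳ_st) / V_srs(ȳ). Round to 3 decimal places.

V̂(ȳ_st) = Σ W_h² (1 − n_h/N_h) s_h²/n_h, with W_h = N_h/N and N = 4950:
  stratum 1: (1000/4950)²·(1 − 237/1000)·19.99²/237 = 0.0525039
  stratum 2: (850/4950)²·(1 − 74/850)·21.43²/74 = 0.167064
  stratum 3: (250/4950)²·(1 − 22/250)·6.32²/22 = 0.00422353
  stratum 4: (250/4950)²·(1 − 27/250)·7.83²/27 = 0.00516647
  stratum 5: (2600/4950)²·(1 − 484/2600)·11.89²/484 = 0.0655839
V_st = 0.294542
V_srs = (1 − 844/4950)·339.2/844 = 0.33337
deff = V_st / V_srs = 0.294542/0.33337 = 0.8835

deff ≈ 0.884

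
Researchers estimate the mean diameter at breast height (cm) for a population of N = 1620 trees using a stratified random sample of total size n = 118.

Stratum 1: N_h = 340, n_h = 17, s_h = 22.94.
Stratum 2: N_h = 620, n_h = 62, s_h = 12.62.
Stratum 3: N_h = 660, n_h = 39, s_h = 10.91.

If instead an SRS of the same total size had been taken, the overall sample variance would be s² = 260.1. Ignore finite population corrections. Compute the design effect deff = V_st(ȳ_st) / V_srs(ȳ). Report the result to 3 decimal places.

deff ≈ 1.019

V̂(ȳ_st) = Σ W_h² s_h²/n_h, with W_h = N_h/N and N = 1620:
  stratum 1: (340/1620)²·22.94²/17 = 1.36353
  stratum 2: (620/1620)²·12.62²/62 = 0.376253
  stratum 3: (660/1620)²·10.91²/39 = 0.506574
V_st = 2.24636
V_srs = s²/n = 260.1/118 = 2.20424
deff = V_st / V_srs = 2.24636/2.20424 = 1.0191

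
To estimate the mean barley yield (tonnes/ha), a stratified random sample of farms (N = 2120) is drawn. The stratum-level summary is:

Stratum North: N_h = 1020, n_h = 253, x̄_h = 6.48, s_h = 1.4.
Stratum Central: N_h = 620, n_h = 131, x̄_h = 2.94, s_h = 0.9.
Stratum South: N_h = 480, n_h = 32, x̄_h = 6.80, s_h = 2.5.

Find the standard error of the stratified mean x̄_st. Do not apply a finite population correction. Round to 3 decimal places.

V̂(x̄_st) = Σ W_h² s_h²/n_h, with W_h = N_h/N and N = 2120:
  stratum North: (1020/2120)²·1.4²/253 = 0.00179335
  stratum Central: (620/2120)²·0.9²/131 = 0.000528841
  stratum South: (480/2120)²·2.5²/32 = 0.0100125
V̂(x̄_st) = 0.0123346
SE(x̄_st) = √0.0123346 = 0.111061

SE(x̄_st) ≈ 0.111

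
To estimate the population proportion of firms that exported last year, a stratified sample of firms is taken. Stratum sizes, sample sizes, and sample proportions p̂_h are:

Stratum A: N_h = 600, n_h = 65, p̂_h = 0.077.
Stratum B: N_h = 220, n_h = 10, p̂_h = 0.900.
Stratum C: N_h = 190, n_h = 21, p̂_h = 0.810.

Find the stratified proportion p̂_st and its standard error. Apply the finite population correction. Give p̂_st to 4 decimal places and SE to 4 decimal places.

p̂_st ≈ 0.3942, SE ≈ 0.0323

N = 1010; stratum weights W_h = N_h/N.
p̂_st = Σ W_h p̂_h = (600·0.077 + 220·0.900 + 190·0.810)/1010 = 0.39416
V̂(p̂_st) = Σ W_h² (1 − n_h/N_h) p̂_h(1−p̂_h)/(n_h−1):
  stratum A: (600/1010)²·(1 − 65/600)·0.077·0.923/64 = 0.000349442
  stratum B: (220/1010)²·(1 − 10/220)·0.900·0.100/9 = 0.000452897
  stratum C: (190/1010)²·(1 − 21/190)·0.810·0.190/20 = 0.000242218
V̂(p̂_st) = 0.00104456; SE = √V̂ = 0.0323196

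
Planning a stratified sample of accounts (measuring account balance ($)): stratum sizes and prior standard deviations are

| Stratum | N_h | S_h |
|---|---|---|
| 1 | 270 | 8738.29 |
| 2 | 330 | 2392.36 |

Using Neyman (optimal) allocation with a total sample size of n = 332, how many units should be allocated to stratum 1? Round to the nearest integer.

249

Neyman allocation: n_h = n · N_h S_h / Σ N_i S_i, with n = 332.
  stratum 1: N_h·S_h = 270·8738.29 = 2359338.30
  stratum 2: N_h·S_h = 330·2392.36 = 789478.80
Σ N_h S_h = 3148817.10
n for stratum 1 = 332·2359338.30/3148817.10 = 248.760 → 249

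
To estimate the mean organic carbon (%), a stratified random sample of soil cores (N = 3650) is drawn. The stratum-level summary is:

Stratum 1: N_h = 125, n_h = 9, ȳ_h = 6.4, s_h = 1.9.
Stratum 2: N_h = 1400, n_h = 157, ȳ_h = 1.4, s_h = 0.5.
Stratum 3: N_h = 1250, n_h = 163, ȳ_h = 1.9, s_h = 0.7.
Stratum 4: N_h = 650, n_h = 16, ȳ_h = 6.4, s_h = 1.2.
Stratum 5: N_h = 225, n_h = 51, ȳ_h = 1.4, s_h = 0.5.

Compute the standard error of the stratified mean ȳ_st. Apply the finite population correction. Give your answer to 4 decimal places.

SE(ȳ_st) ≈ 0.0612

V̂(ȳ_st) = Σ W_h² (1 − n_h/N_h) s_h²/n_h, with W_h = N_h/N and N = 3650:
  stratum 1: (125/3650)²·(1 − 9/125)·1.9²/9 = 0.000436563
  stratum 2: (1400/3650)²·(1 − 157/1400)·0.5²/157 = 0.000207995
  stratum 3: (1250/3650)²·(1 − 163/1250)·0.7²/163 = 0.000306593
  stratum 4: (650/3650)²·(1 − 16/650)·1.2²/16 = 0.00278394
  stratum 5: (225/3650)²·(1 − 51/225)·0.5²/51 = 1.44051e-05
V̂(ȳ_st) = 0.00374949
SE(ȳ_st) = √0.00374949 = 0.0612331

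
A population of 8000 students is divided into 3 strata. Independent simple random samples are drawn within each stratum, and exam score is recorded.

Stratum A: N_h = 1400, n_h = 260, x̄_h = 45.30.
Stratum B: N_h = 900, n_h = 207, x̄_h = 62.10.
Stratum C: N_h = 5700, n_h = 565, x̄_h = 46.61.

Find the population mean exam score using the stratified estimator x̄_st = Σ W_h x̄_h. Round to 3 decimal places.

N = Σ N_h = 8000. Stratum weights W_h = N_h/N.
x̄_st = (1400·45.30 + 900·62.10 + 5700·46.61) / 8000 = 48.12338

x̄_st ≈ 48.123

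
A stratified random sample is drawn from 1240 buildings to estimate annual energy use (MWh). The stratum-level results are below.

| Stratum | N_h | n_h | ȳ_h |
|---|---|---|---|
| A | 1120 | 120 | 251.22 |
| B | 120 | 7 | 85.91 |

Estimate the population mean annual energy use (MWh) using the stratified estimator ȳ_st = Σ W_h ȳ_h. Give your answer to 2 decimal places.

N = Σ N_h = 1240. Stratum weights W_h = N_h/N.
ȳ_st = (1120·251.22 + 120·85.91) / 1240 = 235.2223

ȳ_st ≈ 235.22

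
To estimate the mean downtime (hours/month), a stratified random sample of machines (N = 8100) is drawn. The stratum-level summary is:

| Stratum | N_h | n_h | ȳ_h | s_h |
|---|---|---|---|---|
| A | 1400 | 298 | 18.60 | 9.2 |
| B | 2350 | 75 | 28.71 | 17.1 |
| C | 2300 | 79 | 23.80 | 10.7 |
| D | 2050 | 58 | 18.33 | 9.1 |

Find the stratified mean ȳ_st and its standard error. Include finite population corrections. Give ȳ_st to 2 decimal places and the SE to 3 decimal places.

ȳ_st = Σ W_h ȳ_h = (1400·18.60 + 2350·28.71 + 2300·23.80 + 2050·18.33)/8100 = 22.94136
V̂(ȳ_st) = Σ W_h² (1 − n_h/N_h) s_h²/n_h, with W_h = N_h/N and N = 8100:
  stratum A: (1400/8100)²·(1 − 298/1400)·9.2²/298 = 0.00667881
  stratum B: (2350/8100)²·(1 − 75/2350)·17.1²/75 = 0.317695
  stratum C: (2300/8100)²·(1 − 79/2300)·10.7²/79 = 0.112836
  stratum D: (2050/8100)²·(1 − 58/2050)·9.1²/58 = 0.0888644
V̂(ȳ_st) = 0.526074
SE(ȳ_st) = √0.526074 = 0.725309

ȳ_st ≈ 22.94, SE ≈ 0.725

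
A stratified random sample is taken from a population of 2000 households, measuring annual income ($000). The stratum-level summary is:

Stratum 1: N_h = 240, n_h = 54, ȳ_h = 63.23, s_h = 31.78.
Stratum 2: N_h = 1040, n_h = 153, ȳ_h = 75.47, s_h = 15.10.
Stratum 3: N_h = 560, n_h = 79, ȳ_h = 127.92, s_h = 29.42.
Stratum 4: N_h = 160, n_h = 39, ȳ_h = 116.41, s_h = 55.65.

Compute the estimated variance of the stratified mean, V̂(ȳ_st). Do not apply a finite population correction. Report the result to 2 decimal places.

V̂(ȳ_st) ≈ 2.04

V̂(ȳ_st) = Σ W_h² s_h²/n_h, with W_h = N_h/N and N = 2000:
  stratum 1: (240/2000)²·31.78²/54 = 0.269325
  stratum 2: (1040/2000)²·15.10²/153 = 0.402967
  stratum 3: (560/2000)²·29.42²/79 = 0.858963
  stratum 4: (160/2000)²·55.65²/39 = 0.508213
V̂(ȳ_st) = 2.03947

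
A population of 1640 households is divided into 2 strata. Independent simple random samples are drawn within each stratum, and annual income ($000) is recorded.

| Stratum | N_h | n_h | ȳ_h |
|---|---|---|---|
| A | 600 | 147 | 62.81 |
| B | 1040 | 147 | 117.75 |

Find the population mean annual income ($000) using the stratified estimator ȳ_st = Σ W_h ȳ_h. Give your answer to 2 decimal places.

N = Σ N_h = 1640. Stratum weights W_h = N_h/N.
ȳ_st = (600·62.81 + 1040·117.75) / 1640 = 97.6500

ȳ_st ≈ 97.65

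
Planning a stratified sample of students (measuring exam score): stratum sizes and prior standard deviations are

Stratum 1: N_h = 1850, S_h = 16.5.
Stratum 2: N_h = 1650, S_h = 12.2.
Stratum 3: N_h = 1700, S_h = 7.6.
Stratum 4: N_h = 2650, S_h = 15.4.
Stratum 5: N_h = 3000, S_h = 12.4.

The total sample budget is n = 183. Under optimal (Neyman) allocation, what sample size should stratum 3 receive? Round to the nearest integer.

Neyman allocation: n_h = n · N_h S_h / Σ N_i S_i, with n = 183.
  stratum 1: N_h·S_h = 1850·16.5 = 30525.00
  stratum 2: N_h·S_h = 1650·12.2 = 20130.00
  stratum 3: N_h·S_h = 1700·7.6 = 12920.00
  stratum 4: N_h·S_h = 2650·15.4 = 40810.00
  stratum 5: N_h·S_h = 3000·12.4 = 37200.00
Σ N_h S_h = 141585.00
n for stratum 3 = 183·12920.00/141585.00 = 16.699 → 17

17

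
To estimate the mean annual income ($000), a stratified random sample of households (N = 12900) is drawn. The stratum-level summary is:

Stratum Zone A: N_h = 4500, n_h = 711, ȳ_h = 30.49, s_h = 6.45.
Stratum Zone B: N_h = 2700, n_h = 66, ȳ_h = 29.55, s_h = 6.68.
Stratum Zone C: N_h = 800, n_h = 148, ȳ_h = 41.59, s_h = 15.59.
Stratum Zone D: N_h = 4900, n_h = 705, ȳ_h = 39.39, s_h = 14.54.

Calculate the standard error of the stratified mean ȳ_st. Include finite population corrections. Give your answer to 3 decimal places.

SE(ȳ_st) ≈ 0.278

V̂(ȳ_st) = Σ W_h² (1 − n_h/N_h) s_h²/n_h, with W_h = N_h/N and N = 12900:
  stratum Zone A: (4500/12900)²·(1 − 711/4500)·6.45²/711 = 0.00599525
  stratum Zone B: (2700/12900)²·(1 − 66/2700)·6.68²/66 = 0.0288941
  stratum Zone C: (800/12900)²·(1 − 148/800)·15.59²/148 = 0.00514741
  stratum Zone D: (4900/12900)²·(1 − 705/4900)·14.54²/705 = 0.0370415
V̂(ȳ_st) = 0.0770782
SE(ȳ_st) = √0.0770782 = 0.27763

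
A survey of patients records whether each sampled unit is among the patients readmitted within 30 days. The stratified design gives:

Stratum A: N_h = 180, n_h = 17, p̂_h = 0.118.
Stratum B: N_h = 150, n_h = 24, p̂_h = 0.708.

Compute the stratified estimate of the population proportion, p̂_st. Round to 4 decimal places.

N = 330; stratum weights W_h = N_h/N.
p̂_st = Σ W_h p̂_h = (180·0.118 + 150·0.708)/330 = 0.38618

p̂_st ≈ 0.3862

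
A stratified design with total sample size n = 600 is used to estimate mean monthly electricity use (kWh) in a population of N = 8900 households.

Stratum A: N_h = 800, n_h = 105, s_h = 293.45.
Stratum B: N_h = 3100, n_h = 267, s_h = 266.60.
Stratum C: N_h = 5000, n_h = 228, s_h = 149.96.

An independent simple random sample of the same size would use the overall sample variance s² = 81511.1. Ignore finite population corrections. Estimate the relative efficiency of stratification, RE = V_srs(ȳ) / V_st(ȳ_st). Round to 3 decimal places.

V̂(ȳ_st) = Σ W_h² s_h²/n_h, with W_h = N_h/N and N = 8900:
  stratum A: (800/8900)²·293.45²/105 = 6.62642
  stratum B: (3100/8900)²·266.60²/267 = 32.2963
  stratum C: (5000/8900)²·149.96²/228 = 31.1298
V_st = 70.0525
V_srs = s²/n = 81511.1/600 = 135.852
Relative efficiency = V_srs / V_st = 135.852/70.0525 = 1.9393

RE ≈ 1.939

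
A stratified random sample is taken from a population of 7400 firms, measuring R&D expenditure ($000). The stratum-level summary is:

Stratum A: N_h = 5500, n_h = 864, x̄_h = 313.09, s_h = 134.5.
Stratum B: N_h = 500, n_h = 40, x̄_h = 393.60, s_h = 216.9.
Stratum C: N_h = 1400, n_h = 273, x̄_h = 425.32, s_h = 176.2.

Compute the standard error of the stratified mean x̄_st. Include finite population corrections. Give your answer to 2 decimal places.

V̂(x̄_st) = Σ W_h² (1 − n_h/N_h) s_h²/n_h, with W_h = N_h/N and N = 7400:
  stratum A: (5500/7400)²·(1 − 864/5500)·134.5²/864 = 9.7493
  stratum B: (500/7400)²·(1 − 40/500)·216.9²/40 = 4.93996
  stratum C: (1400/7400)²·(1 − 273/1400)·176.2²/273 = 3.27671
V̂(x̄_st) = 17.966
SE(x̄_st) = √17.966 = 4.23863

SE(x̄_st) ≈ 4.24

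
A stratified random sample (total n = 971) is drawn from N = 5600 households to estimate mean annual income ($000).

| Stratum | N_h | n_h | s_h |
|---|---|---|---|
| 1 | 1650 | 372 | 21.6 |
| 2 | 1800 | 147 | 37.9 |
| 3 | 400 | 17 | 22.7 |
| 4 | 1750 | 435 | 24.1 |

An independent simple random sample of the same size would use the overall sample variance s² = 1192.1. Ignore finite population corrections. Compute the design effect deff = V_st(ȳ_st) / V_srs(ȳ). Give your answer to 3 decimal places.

V̂(ȳ_st) = Σ W_h² s_h²/n_h, with W_h = N_h/N and N = 5600:
  stratum 1: (1650/5600)²·21.6²/372 = 0.108882
  stratum 2: (1800/5600)²·37.9²/147 = 1.00956
  stratum 3: (400/5600)²·22.7²/17 = 0.154649
  stratum 4: (1750/5600)²·24.1²/435 = 0.13039
V_st = 1.40348
V_srs = s²/n = 1192.1/971 = 1.2277
deff = V_st / V_srs = 1.40348/1.2277 = 1.1432

deff ≈ 1.143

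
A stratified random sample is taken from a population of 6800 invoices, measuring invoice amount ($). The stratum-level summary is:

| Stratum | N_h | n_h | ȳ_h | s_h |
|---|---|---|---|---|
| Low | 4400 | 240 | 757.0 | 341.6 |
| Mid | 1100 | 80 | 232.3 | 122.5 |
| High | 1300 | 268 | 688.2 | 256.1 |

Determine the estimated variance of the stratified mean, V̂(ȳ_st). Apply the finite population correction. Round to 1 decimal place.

V̂(ȳ_st) = Σ W_h² (1 − n_h/N_h) s_h²/n_h, with W_h = N_h/N and N = 6800:
  stratum Low: (4400/6800)²·(1 − 240/4400)·341.6²/240 = 192.465
  stratum Mid: (1100/6800)²·(1 − 80/1100)·122.5²/80 = 4.55153
  stratum High: (1300/6800)²·(1 − 268/1300)·256.1²/268 = 7.10051
V̂(ȳ_st) = 204.117

V̂(ȳ_st) ≈ 204.1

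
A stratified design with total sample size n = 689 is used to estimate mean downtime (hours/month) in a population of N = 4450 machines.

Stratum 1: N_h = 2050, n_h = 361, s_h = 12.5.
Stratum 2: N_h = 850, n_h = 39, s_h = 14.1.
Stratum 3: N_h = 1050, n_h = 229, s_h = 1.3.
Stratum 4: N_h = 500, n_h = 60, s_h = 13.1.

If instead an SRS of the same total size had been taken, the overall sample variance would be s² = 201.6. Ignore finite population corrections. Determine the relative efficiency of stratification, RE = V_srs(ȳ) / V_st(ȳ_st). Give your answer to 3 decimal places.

V̂(ȳ_st) = Σ W_h² s_h²/n_h, with W_h = N_h/N and N = 4450:
  stratum 1: (2050/4450)²·12.5²/361 = 0.0918545
  stratum 2: (850/4450)²·14.1²/39 = 0.185991
  stratum 3: (1050/4450)²·1.3²/229 = 0.000410875
  stratum 4: (500/4450)²·13.1²/60 = 0.0361087
V_st = 0.314365
V_srs = s²/n = 201.6/689 = 0.292598
Relative efficiency = V_srs / V_st = 0.292598/0.314365 = 0.9308

RE ≈ 0.931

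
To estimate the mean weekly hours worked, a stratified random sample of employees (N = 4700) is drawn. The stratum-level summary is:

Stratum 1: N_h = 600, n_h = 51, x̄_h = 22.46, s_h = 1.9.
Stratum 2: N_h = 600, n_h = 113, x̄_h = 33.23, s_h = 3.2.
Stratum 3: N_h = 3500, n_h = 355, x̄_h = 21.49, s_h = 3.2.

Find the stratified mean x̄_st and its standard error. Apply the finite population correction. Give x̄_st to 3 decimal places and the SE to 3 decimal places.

x̄_st ≈ 23.113, SE ≈ 0.129

x̄_st = Σ W_h x̄_h = (600·22.46 + 600·33.23 + 3500·21.49)/4700 = 23.11255
V̂(x̄_st) = Σ W_h² (1 − n_h/N_h) s_h²/n_h, with W_h = N_h/N and N = 4700:
  stratum 1: (600/4700)²·(1 − 51/600)·1.9²/51 = 0.00105552
  stratum 2: (600/4700)²·(1 − 113/600)·3.2²/113 = 0.00119869
  stratum 3: (3500/4700)²·(1 − 355/3500)·3.2²/355 = 0.0143736
V̂(x̄_st) = 0.0166278
SE(x̄_st) = √0.0166278 = 0.128949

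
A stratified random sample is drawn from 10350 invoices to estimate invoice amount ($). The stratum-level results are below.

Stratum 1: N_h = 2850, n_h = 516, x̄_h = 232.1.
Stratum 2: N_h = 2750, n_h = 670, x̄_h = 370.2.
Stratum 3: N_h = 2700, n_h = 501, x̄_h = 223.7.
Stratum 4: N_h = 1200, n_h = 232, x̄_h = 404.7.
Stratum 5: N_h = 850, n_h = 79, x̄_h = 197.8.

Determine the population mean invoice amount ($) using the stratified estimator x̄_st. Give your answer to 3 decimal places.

x̄_st ≈ 283.797

N = Σ N_h = 10350. Stratum weights W_h = N_h/N.
x̄_st = (2850·232.1 + 2750·370.2 + 2700·223.7 + 1200·404.7 + 850·197.8) / 10350 = 283.79662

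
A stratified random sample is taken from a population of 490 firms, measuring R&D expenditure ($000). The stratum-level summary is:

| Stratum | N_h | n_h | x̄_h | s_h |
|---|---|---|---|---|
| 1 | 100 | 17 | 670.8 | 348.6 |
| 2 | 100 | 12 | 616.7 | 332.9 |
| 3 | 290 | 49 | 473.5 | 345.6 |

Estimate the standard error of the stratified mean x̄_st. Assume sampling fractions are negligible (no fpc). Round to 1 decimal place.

V̂(x̄_st) = Σ W_h² s_h²/n_h, with W_h = N_h/N and N = 490:
  stratum 1: (100/490)²·348.6²/17 = 297.724
  stratum 2: (100/490)²·332.9²/12 = 384.64
  stratum 3: (290/490)²·345.6²/49 = 853.798
V̂(x̄_st) = 1536.16
SE(x̄_st) = √1536.16 = 39.1939

SE(x̄_st) ≈ 39.2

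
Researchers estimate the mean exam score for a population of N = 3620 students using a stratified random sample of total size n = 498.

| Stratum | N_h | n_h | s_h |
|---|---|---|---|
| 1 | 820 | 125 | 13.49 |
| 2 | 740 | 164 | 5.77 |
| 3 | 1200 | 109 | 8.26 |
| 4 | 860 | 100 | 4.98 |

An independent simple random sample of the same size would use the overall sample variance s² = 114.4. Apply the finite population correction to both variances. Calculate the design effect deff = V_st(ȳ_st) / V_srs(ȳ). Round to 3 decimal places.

V̂(ȳ_st) = Σ W_h² (1 − n_h/N_h) s_h²/n_h, with W_h = N_h/N and N = 3620:
  stratum 1: (820/3620)²·(1 − 125/820)·13.49²/125 = 0.0633134
  stratum 2: (740/3620)²·(1 − 164/740)·5.77²/164 = 0.00660305
  stratum 3: (1200/3620)²·(1 − 109/1200)·8.26²/109 = 0.0625349
  stratum 4: (860/3620)²·(1 − 100/860)·4.98²/100 = 0.0123695
V_st = 0.144821
V_srs = (1 − 498/3620)·114.4/498 = 0.198117
deff = V_st / V_srs = 0.144821/0.198117 = 0.7310

deff ≈ 0.731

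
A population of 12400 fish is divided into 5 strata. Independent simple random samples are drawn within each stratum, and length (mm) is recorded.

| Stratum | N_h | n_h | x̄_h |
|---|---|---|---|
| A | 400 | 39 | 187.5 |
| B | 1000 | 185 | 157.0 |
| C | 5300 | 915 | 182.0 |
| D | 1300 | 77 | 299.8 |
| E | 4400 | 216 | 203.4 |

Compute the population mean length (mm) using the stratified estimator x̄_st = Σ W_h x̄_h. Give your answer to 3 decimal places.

x̄_st ≈ 200.105

N = Σ N_h = 12400. Stratum weights W_h = N_h/N.
x̄_st = (400·187.5 + 1000·157.0 + 5300·182.0 + 1300·299.8 + 4400·203.4) / 12400 = 200.10484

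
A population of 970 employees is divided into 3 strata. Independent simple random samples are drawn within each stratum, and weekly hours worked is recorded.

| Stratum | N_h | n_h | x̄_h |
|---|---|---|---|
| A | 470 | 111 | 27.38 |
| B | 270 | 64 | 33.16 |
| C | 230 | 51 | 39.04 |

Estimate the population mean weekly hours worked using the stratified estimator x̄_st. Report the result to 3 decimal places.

N = Σ N_h = 970. Stratum weights W_h = N_h/N.
x̄_st = (470·27.38 + 270·33.16 + 230·39.04) / 970 = 31.75361

x̄_st ≈ 31.754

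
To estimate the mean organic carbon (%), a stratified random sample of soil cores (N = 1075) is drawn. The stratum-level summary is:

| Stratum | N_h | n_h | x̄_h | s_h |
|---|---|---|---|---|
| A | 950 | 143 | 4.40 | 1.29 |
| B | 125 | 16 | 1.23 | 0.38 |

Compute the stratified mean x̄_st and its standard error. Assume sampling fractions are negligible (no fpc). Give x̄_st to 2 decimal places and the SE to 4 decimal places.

x̄_st ≈ 4.03, SE ≈ 0.0960

x̄_st = Σ W_h x̄_h = (950·4.40 + 125·1.23)/1075 = 4.03140
V̂(x̄_st) = Σ W_h² s_h²/n_h, with W_h = N_h/N and N = 1075:
  stratum A: (950/1075)²·1.29²/143 = 0.00908811
  stratum B: (125/1075)²·0.38²/16 = 0.000122025
V̂(x̄_st) = 0.00921014
SE(x̄_st) = √0.00921014 = 0.0959695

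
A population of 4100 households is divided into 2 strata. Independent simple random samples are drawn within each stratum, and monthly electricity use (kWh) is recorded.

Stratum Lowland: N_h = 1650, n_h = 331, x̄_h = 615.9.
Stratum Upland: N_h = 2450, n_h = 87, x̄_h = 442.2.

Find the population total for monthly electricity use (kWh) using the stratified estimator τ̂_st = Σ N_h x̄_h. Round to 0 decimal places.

τ̂_st = Σ N_h x̄_h = 1650·615.9 + 2450·442.2 = 2099625

τ̂_st ≈ 2099625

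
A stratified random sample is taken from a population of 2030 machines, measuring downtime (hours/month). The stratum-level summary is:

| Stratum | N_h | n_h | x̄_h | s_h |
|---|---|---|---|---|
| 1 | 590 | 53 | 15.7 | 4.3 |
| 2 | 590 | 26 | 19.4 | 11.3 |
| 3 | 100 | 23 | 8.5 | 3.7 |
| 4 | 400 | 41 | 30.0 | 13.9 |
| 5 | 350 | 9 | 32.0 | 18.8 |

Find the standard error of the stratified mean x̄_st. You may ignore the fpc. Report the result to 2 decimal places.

V̂(x̄_st) = Σ W_h² s_h²/n_h, with W_h = N_h/N and N = 2030:
  stratum 1: (590/2030)²·4.3²/53 = 0.0294695
  stratum 2: (590/2030)²·11.3²/26 = 0.414854
  stratum 3: (100/2030)²·3.7²/23 = 0.00144439
  stratum 4: (400/2030)²·13.9²/41 = 0.182967
  stratum 5: (350/2030)²·18.8²/9 = 1.16739
V̂(x̄_st) = 1.79613
SE(x̄_st) = √1.79613 = 1.3402

SE(x̄_st) ≈ 1.34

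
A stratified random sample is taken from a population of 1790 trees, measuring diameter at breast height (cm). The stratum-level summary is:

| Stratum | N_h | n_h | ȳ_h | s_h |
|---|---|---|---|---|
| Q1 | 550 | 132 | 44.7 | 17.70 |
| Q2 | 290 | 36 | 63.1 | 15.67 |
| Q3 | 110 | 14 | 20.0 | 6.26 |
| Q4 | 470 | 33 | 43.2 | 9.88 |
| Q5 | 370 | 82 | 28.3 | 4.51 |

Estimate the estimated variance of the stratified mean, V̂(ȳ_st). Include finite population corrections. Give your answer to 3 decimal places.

V̂(ȳ_st) = Σ W_h² (1 − n_h/N_h) s_h²/n_h, with W_h = N_h/N and N = 1790:
  stratum Q1: (550/1790)²·(1 − 132/550)·17.70²/132 = 0.170296
  stratum Q2: (290/1790)²·(1 − 36/290)·15.67²/36 = 0.156805
  stratum Q3: (110/1790)²·(1 − 14/110)·6.26²/14 = 0.00922526
  stratum Q4: (470/1790)²·(1 − 33/470)·9.88²/33 = 0.189615
  stratum Q5: (370/1790)²·(1 − 82/370)·4.51²/82 = 0.0082495
V̂(ȳ_st) = 0.534192

V̂(ȳ_st) ≈ 0.534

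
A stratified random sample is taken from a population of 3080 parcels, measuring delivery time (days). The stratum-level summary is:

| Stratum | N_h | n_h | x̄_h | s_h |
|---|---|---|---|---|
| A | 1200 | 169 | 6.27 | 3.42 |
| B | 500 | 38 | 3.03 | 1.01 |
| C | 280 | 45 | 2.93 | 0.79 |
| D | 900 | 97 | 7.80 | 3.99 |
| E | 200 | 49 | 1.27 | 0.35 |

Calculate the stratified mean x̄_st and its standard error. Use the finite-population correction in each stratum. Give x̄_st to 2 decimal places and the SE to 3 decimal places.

x̄_st ≈ 5.56, SE ≈ 0.149

x̄_st = Σ W_h x̄_h = (1200·6.27 + 500·3.03 + 280·2.93 + 900·7.80 + 200·1.27)/3080 = 5.56279
V̂(x̄_st) = Σ W_h² (1 − n_h/N_h) s_h²/n_h, with W_h = N_h/N and N = 3080:
  stratum A: (1200/3080)²·(1 − 169/1200)·3.42²/169 = 0.00902618
  stratum B: (500/3080)²·(1 − 38/500)·1.01²/38 = 0.000653687
  stratum C: (280/3080)²·(1 − 45/280)·0.79²/45 = 9.6198e-05
  stratum D: (900/3080)²·(1 − 97/900)·3.99²/97 = 0.0125035
  stratum E: (200/3080)²·(1 − 49/200)·0.35²/49 = 7.95876e-06
V̂(x̄_st) = 0.0222875
SE(x̄_st) = √0.0222875 = 0.14929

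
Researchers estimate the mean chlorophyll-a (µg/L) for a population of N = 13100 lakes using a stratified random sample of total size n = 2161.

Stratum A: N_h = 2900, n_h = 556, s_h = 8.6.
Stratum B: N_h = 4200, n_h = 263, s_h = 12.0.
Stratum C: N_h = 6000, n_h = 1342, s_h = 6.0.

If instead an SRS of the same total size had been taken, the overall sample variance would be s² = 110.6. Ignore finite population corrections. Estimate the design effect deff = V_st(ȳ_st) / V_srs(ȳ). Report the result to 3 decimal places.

deff ≈ 1.337

V̂(ȳ_st) = Σ W_h² s_h²/n_h, with W_h = N_h/N and N = 13100:
  stratum A: (2900/13100)²·8.6²/556 = 0.00651892
  stratum B: (4200/13100)²·12.0²/263 = 0.0562811
  stratum C: (6000/13100)²·6.0²/1342 = 0.00562743
V_st = 0.0684275
V_srs = s²/n = 110.6/2161 = 0.05118
deff = V_st / V_srs = 0.0684275/0.05118 = 1.3370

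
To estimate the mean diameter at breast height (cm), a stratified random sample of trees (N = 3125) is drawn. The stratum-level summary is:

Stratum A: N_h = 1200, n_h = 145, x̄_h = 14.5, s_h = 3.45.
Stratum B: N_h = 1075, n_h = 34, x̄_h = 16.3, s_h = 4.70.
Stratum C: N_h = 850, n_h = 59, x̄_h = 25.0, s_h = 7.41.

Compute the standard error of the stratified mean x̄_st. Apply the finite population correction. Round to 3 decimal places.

SE(x̄_st) ≈ 0.386

V̂(x̄_st) = Σ W_h² (1 − n_h/N_h) s_h²/n_h, with W_h = N_h/N and N = 3125:
  stratum A: (1200/3125)²·(1 − 145/1200)·3.45²/145 = 0.0106415
  stratum B: (1075/3125)²·(1 − 34/1075)·4.70²/34 = 0.0744519
  stratum C: (850/3125)²·(1 − 59/850)·7.41²/59 = 0.0640737
V̂(x̄_st) = 0.149167
SE(x̄_st) = √0.149167 = 0.386222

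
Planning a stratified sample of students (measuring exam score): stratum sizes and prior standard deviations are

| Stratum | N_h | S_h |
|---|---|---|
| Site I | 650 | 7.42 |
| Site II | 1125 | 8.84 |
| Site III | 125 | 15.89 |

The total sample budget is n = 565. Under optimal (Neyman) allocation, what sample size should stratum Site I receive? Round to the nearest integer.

163

Neyman allocation: n_h = n · N_h S_h / Σ N_i S_i, with n = 565.
  stratum Site I: N_h·S_h = 650·7.42 = 4823.00
  stratum Site II: N_h·S_h = 1125·8.84 = 9945.00
  stratum Site III: N_h·S_h = 125·15.89 = 1986.25
Σ N_h S_h = 16754.25
n for stratum Site I = 565·4823.00/16754.25 = 162.645 → 163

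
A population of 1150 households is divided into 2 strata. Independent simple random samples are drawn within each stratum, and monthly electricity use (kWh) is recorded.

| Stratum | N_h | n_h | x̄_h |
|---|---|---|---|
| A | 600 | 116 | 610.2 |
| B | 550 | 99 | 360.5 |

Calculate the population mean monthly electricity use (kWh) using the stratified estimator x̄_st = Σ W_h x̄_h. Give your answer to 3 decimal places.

N = Σ N_h = 1150. Stratum weights W_h = N_h/N.
x̄_st = (600·610.2 + 550·360.5) / 1150 = 490.77826

x̄_st ≈ 490.778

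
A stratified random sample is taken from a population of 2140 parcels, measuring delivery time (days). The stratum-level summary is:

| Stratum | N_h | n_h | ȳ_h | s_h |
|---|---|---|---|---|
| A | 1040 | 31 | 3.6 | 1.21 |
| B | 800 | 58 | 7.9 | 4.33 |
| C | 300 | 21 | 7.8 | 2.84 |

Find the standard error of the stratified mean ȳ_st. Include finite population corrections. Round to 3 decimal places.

V̂(ȳ_st) = Σ W_h² (1 − n_h/N_h) s_h²/n_h, with W_h = N_h/N and N = 2140:
  stratum A: (1040/2140)²·(1 − 31/1040)·1.21²/31 = 0.010822
  stratum B: (800/2140)²·(1 − 58/800)·4.33²/58 = 0.0419
  stratum C: (300/2140)²·(1 − 21/300)·2.84²/21 = 0.00701965
V̂(ȳ_st) = 0.0597416
SE(ȳ_st) = √0.0597416 = 0.244421

SE(ȳ_st) ≈ 0.244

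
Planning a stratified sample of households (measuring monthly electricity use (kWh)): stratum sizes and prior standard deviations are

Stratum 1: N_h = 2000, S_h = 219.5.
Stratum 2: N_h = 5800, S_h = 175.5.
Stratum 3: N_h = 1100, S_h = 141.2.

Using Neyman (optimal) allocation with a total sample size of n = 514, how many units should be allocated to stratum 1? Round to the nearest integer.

140

Neyman allocation: n_h = n · N_h S_h / Σ N_i S_i, with n = 514.
  stratum 1: N_h·S_h = 2000·219.5 = 439000.00
  stratum 2: N_h·S_h = 5800·175.5 = 1017900.00
  stratum 3: N_h·S_h = 1100·141.2 = 155320.00
Σ N_h S_h = 1612220.00
n for stratum 1 = 514·439000.00/1612220.00 = 139.960 → 140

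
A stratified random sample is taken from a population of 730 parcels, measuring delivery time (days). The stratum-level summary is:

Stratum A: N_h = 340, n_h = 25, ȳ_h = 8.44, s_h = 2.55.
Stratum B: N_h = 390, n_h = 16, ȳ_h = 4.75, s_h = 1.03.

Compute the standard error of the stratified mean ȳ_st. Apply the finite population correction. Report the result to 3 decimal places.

SE(ȳ_st) ≈ 0.265

V̂(ȳ_st) = Σ W_h² (1 − n_h/N_h) s_h²/n_h, with W_h = N_h/N and N = 730:
  stratum A: (340/730)²·(1 − 25/340)·2.55²/25 = 0.0522738
  stratum B: (390/730)²·(1 − 16/390)·1.03²/16 = 0.0181487
V̂(ȳ_st) = 0.0704225
SE(ȳ_st) = √0.0704225 = 0.265372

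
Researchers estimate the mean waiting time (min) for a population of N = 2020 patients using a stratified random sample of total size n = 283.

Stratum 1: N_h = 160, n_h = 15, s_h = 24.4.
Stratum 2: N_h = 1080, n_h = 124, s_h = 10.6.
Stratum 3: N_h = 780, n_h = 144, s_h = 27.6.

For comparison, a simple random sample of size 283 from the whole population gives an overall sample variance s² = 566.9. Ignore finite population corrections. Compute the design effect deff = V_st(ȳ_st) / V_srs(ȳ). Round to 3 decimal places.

V̂(ȳ_st) = Σ W_h² s_h²/n_h, with W_h = N_h/N and N = 2020:
  stratum 1: (160/2020)²·24.4²/15 = 0.249015
  stratum 2: (1080/2020)²·10.6²/124 = 0.259021
  stratum 3: (780/2020)²·27.6²/144 = 0.788755
V_st = 1.29679
V_srs = s²/n = 566.9/283 = 2.00318
deff = V_st / V_srs = 1.29679/2.00318 = 0.6474

deff ≈ 0.647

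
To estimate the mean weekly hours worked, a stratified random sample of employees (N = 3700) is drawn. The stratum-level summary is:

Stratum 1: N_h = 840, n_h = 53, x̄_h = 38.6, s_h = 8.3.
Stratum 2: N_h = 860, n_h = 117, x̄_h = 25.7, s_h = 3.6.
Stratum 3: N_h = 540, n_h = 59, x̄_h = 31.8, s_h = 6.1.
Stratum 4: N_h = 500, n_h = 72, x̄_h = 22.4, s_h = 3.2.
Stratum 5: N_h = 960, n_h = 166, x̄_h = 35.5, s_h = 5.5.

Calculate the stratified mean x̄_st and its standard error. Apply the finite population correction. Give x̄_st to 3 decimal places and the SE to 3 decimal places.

x̄_st ≈ 31.616, SE ≈ 0.304

x̄_st = Σ W_h x̄_h = (840·38.6 + 860·25.7 + 540·31.8 + 500·22.4 + 960·35.5)/3700 = 31.61568
V̂(x̄_st) = Σ W_h² (1 − n_h/N_h) s_h²/n_h, with W_h = N_h/N and N = 3700:
  stratum 1: (840/3700)²·(1 − 53/840)·8.3²/53 = 0.0627669
  stratum 2: (860/3700)²·(1 − 117/860)·3.6²/117 = 0.00517015
  stratum 3: (540/3700)²·(1 − 59/540)·6.1²/59 = 0.0119658
  stratum 4: (500/3700)²·(1 − 72/500)·3.2²/72 = 0.0022232
  stratum 5: (960/3700)²·(1 − 166/960)·5.5²/166 = 0.0101463
V̂(x̄_st) = 0.0922724
SE(x̄_st) = √0.0922724 = 0.303764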